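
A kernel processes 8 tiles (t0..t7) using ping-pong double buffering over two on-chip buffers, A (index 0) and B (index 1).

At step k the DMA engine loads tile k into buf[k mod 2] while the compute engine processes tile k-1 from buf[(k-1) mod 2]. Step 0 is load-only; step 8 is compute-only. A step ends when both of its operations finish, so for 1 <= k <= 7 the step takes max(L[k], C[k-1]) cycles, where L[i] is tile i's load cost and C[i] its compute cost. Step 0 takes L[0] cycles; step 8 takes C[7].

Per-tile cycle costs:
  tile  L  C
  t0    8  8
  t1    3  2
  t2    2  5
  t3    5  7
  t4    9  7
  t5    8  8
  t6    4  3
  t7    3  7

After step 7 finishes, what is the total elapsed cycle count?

end_cycle[7] = 51

step 0: L[0]=8 → dur=8, Σ=8 | A=load:t0 B=idle [load-only]
step 1: L[1]=3 C[0]=8 → dur=8, Σ=16 | A=compute:t0 B=load:t1 [compute-bound]
step 2: L[2]=2 C[1]=2 → dur=2, Σ=18 | A=load:t2 B=compute:t1 [tied]
step 3: L[3]=5 C[2]=5 → dur=5, Σ=23 | A=compute:t2 B=load:t3 [tied]
step 4: L[4]=9 C[3]=7 → dur=9, Σ=32 | A=load:t4 B=compute:t3 [load-bound]
step 5: L[5]=8 C[4]=7 → dur=8, Σ=40 | A=compute:t4 B=load:t5 [load-bound]
step 6: L[6]=4 C[5]=8 → dur=8, Σ=48 | A=load:t6 B=compute:t5 [compute-bound]
step 7: L[7]=3 C[6]=3 → dur=3, Σ=51 | A=compute:t6 B=load:t7 [tied]
step 8: C[7]=7 → dur=7, Σ=58 | A=idle B=compute:t7 [compute-only]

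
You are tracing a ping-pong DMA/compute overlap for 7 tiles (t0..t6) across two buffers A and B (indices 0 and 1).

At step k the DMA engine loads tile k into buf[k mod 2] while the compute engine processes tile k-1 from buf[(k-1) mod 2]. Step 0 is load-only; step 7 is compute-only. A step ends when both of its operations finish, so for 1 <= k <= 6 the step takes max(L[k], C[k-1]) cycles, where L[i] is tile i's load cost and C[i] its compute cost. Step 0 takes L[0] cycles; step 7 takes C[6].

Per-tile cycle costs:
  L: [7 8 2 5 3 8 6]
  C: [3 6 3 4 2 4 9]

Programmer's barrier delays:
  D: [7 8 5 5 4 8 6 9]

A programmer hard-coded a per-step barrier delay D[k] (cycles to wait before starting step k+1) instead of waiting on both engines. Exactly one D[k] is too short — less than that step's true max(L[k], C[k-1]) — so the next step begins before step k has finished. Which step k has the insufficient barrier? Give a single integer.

k=0 barrier L[0]=7→7c, D[0]=7 ok
k=1 barrier max(L[1]=8,C[0]=3)→8c, D[1]=8 ok
k=2 barrier max(L[2]=2,C[1]=6)→6c, D[2]=5 SHORT
k=3 barrier max(L[3]=5,C[2]=3)→5c, D[3]=5 ok
k=4 barrier max(L[4]=3,C[3]=4)→4c, D[4]=4 ok
k=5 barrier max(L[5]=8,C[4]=2)→8c, D[5]=8 ok
k=6 barrier max(L[6]=6,C[5]=4)→6c, D[6]=6 ok
k=7 barrier C[6]=9→9c, D[7]=9 ok

hazard at step 2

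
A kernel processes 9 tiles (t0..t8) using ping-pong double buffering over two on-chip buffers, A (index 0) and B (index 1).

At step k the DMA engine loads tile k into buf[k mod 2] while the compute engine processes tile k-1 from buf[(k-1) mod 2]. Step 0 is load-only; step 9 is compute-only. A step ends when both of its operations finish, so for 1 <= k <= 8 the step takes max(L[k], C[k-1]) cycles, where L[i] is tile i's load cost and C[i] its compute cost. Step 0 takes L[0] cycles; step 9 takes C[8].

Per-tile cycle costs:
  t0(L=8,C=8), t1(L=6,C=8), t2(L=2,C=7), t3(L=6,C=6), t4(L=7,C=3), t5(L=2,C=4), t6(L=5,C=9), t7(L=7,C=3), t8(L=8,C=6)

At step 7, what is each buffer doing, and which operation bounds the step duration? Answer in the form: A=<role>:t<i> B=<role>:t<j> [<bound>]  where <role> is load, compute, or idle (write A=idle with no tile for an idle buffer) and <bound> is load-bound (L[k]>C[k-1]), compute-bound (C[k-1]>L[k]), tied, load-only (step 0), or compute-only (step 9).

step 7: A=compute:t6 B=load:t7 [compute-bound]

  0. 8=8c; end=8; A:t0 B:-
  1. max(6,8)=8c; end=16; A:t0 B:t1
  2. max(2,8)=8c; end=24; A:t2 B:t1
  3. max(6,7)=7c; end=31; A:t2 B:t3
  4. max(7,6)=7c; end=38; A:t4 B:t3
  5. max(2,3)=3c; end=41; A:t4 B:t5
  6. max(5,4)=5c; end=46; A:t6 B:t5
  7. max(7,9)=9c; end=55; A:t6 B:t7
  8. max(8,3)=8c; end=63; A:t8 B:t7
  9. 6=6c; end=69; A:t8 B:t7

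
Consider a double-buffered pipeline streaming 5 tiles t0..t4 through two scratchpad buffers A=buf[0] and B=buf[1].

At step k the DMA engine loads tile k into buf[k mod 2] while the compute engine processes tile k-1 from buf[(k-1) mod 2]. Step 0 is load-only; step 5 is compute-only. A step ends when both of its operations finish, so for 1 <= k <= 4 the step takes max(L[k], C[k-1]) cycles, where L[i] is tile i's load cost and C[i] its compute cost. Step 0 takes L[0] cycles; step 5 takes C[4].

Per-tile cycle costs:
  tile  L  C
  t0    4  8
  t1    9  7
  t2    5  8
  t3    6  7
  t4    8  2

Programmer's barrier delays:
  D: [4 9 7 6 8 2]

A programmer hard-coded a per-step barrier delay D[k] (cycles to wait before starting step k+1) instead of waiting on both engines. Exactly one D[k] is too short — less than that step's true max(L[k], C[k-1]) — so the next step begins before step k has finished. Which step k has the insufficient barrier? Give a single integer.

[0] required=L[0]=4=4 vs D=4 ok
[1] required=max(L[1]=9,C[0]=8)=9 vs D=9 ok
[2] required=max(L[2]=5,C[1]=7)=7 vs D=7 ok
[3] required=max(L[3]=6,C[2]=8)=8 vs D=6 SHORT
[4] required=max(L[4]=8,C[3]=7)=8 vs D=8 ok
[5] required=C[4]=2=2 vs D=2 ok

hazard at step 3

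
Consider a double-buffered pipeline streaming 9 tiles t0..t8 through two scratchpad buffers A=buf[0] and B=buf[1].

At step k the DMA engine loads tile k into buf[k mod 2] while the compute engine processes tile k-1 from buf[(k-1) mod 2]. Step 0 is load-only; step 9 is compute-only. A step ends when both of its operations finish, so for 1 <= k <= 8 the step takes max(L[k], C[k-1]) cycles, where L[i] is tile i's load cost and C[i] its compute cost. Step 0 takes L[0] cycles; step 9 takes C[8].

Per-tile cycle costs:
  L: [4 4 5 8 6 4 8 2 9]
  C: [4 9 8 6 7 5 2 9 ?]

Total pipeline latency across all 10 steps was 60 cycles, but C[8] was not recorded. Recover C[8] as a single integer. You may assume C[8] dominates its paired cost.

C[8] = 3

step 0: dur = L[0]=4 = 4
step 1: dur = max(L[1]=4, C[0]=4) = 4
step 2: dur = max(L[2]=5, C[1]=9) = 9
step 3: dur = max(L[3]=8, C[2]=8) = 8
step 4: dur = max(L[4]=6, C[3]=6) = 6
step 5: dur = max(L[5]=4, C[4]=7) = 7
step 6: dur = max(L[6]=8, C[5]=5) = 8
step 7: dur = max(L[7]=2, C[6]=2) = 2
step 8: dur = max(L[8]=9, C[7]=9) = 9
step 9: dur = C[8]=? = C[8]  (unknown; binding)
sum of known step durations = 57
dur[9] = total - known = 60 - 57 = 3
C[8] is the binding max in step 9, so C[8] = dur[9] = 3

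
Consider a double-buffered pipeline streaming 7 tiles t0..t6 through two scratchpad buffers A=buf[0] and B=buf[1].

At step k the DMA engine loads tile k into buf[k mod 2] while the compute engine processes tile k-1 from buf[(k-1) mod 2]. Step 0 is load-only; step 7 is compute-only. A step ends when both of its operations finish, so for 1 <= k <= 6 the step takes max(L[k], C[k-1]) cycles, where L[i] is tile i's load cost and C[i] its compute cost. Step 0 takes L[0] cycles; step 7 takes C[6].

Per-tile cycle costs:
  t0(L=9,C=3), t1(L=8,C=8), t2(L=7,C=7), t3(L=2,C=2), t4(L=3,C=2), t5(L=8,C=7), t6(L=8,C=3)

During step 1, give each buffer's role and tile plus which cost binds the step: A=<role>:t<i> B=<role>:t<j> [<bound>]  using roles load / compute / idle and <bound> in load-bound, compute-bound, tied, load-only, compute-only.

step 1: A=compute:t0 B=load:t1 [load-bound]

[0] DMA t0→A (9c) ∥ CU idle ⇒ 9c, clock 9
[1] DMA t1→B (8c) ∥ CU A:t0 (3c) ⇒ 8c, clock 17
[2] DMA t2→A (7c) ∥ CU B:t1 (8c) ⇒ 8c, clock 25
[3] DMA t3→B (2c) ∥ CU A:t2 (7c) ⇒ 7c, clock 32
[4] DMA t4→A (3c) ∥ CU B:t3 (2c) ⇒ 3c, clock 35
[5] DMA t5→B (8c) ∥ CU A:t4 (2c) ⇒ 8c, clock 43
[6] DMA t6→A (8c) ∥ CU B:t5 (7c) ⇒ 8c, clock 51
[7] DMA idle ∥ CU A:t6 (3c) ⇒ 3c, clock 54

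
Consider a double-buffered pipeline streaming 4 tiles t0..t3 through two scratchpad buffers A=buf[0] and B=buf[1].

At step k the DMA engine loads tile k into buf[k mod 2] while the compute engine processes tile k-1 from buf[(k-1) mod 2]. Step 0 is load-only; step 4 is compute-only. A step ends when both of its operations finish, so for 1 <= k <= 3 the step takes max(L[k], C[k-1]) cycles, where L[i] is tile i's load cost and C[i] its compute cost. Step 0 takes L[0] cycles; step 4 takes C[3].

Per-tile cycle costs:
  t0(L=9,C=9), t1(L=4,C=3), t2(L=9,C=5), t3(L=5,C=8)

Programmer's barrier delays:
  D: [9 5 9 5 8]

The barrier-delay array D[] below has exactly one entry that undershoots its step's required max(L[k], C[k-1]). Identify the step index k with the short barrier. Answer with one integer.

hazard at step 1

k=0 barrier L[0]=9→9c, D[0]=9 ok
k=1 barrier max(L[1]=4,C[0]=9)→9c, D[1]=5 SHORT
k=2 barrier max(L[2]=9,C[1]=3)→9c, D[2]=9 ok
k=3 barrier max(L[3]=5,C[2]=5)→5c, D[3]=5 ok
k=4 barrier C[3]=8→8c, D[4]=8 ok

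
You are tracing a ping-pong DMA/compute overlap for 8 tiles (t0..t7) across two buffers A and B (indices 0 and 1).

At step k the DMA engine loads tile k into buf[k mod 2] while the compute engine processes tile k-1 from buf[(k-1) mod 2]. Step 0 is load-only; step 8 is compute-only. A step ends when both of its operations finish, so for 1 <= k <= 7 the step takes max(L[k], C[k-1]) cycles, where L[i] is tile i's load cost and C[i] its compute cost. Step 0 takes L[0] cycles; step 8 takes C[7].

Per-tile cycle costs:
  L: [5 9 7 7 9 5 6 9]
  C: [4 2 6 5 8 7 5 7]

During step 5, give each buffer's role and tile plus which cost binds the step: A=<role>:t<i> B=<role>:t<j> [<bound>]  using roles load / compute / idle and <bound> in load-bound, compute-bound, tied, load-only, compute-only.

step 5: A=compute:t4 B=load:t5 [compute-bound]

k=0 load=t0/5c comp=- wait=5 total=5
k=1 load=t1/9c comp=t0/4c wait=9 total=14
k=2 load=t2/7c comp=t1/2c wait=7 total=21
k=3 load=t3/7c comp=t2/6c wait=7 total=28
k=4 load=t4/9c comp=t3/5c wait=9 total=37
k=5 load=t5/5c comp=t4/8c wait=8 total=45
k=6 load=t6/6c comp=t5/7c wait=7 total=52
k=7 load=t7/9c comp=t6/5c wait=9 total=61
k=8 load=- comp=t7/7c wait=7 total=68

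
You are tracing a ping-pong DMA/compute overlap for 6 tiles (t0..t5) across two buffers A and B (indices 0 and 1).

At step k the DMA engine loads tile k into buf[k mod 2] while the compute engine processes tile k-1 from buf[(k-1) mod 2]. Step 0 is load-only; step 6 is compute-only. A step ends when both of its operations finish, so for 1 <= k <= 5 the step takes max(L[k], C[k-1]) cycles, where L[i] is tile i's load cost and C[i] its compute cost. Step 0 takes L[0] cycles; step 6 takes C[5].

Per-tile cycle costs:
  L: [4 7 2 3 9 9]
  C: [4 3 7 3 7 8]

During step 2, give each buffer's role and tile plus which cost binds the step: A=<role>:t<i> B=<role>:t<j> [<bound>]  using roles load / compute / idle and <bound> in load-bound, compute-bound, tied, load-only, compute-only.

step 2: A=load:t2 B=compute:t1 [compute-bound]

k=0 load=t0/4c comp=- wait=4 total=4
k=1 load=t1/7c comp=t0/4c wait=7 total=11
k=2 load=t2/2c comp=t1/3c wait=3 total=14
k=3 load=t3/3c comp=t2/7c wait=7 total=21
k=4 load=t4/9c comp=t3/3c wait=9 total=30
k=5 load=t5/9c comp=t4/7c wait=9 total=39
k=6 load=- comp=t5/8c wait=8 total=47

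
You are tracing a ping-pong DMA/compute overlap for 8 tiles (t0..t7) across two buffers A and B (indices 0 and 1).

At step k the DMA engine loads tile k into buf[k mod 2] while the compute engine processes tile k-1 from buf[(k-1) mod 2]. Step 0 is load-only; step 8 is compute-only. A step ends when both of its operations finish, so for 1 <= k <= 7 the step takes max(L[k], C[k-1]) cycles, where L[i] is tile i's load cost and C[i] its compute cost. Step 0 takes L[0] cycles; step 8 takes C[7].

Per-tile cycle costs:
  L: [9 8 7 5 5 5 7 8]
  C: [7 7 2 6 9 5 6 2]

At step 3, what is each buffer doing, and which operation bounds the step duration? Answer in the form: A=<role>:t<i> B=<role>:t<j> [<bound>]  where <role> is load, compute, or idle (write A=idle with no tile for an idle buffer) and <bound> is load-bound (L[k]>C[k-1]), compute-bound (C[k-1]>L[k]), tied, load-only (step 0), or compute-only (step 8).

step 3: A=compute:t2 B=load:t3 [load-bound]

step 0: L[0]=9 → dur=9, Σ=9 | A=load:t0 B=idle [load-only]
step 1: L[1]=8 C[0]=7 → dur=8, Σ=17 | A=compute:t0 B=load:t1 [load-bound]
step 2: L[2]=7 C[1]=7 → dur=7, Σ=24 | A=load:t2 B=compute:t1 [tied]
step 3: L[3]=5 C[2]=2 → dur=5, Σ=29 | A=compute:t2 B=load:t3 [load-bound]
step 4: L[4]=5 C[3]=6 → dur=6, Σ=35 | A=load:t4 B=compute:t3 [compute-bound]
step 5: L[5]=5 C[4]=9 → dur=9, Σ=44 | A=compute:t4 B=load:t5 [compute-bound]
step 6: L[6]=7 C[5]=5 → dur=7, Σ=51 | A=load:t6 B=compute:t5 [load-bound]
step 7: L[7]=8 C[6]=6 → dur=8, Σ=59 | A=compute:t6 B=load:t7 [load-bound]
step 8: C[7]=2 → dur=2, Σ=61 | A=idle B=compute:t7 [compute-only]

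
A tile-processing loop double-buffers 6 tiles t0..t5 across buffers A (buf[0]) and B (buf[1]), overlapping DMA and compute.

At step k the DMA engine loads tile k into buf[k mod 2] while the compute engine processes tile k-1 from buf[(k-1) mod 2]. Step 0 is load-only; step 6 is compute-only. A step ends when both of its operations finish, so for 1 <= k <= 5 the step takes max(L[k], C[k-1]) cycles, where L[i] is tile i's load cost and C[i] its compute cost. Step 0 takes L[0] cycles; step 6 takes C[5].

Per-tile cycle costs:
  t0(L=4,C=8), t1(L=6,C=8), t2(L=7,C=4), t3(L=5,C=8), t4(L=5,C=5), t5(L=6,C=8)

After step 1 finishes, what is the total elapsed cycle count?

[0] DMA t0→A (4c) ∥ CU idle ⇒ 4c, clock 4
[1] DMA t1→B (6c) ∥ CU A:t0 (8c) ⇒ 8c, clock 12
[2] DMA t2→A (7c) ∥ CU B:t1 (8c) ⇒ 8c, clock 20
[3] DMA t3→B (5c) ∥ CU A:t2 (4c) ⇒ 5c, clock 25
[4] DMA t4→A (5c) ∥ CU B:t3 (8c) ⇒ 8c, clock 33
[5] DMA t5→B (6c) ∥ CU A:t4 (5c) ⇒ 6c, clock 39
[6] DMA idle ∥ CU B:t5 (8c) ⇒ 8c, clock 47

end_cycle[1] = 12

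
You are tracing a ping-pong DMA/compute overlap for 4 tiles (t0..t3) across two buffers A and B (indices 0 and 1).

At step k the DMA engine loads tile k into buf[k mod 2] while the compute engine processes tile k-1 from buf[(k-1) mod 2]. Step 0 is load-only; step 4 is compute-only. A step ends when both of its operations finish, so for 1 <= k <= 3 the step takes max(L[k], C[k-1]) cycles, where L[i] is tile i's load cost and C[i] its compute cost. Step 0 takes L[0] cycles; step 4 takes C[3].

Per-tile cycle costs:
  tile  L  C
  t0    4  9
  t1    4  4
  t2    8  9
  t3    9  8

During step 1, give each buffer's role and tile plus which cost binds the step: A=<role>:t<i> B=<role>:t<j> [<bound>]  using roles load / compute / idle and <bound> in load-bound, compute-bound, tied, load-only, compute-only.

step 1: A=compute:t0 B=load:t1 [compute-bound]

step 0: L[0]=4 → dur=4, Σ=4 | A=load:t0 B=idle [load-only]
step 1: L[1]=4 C[0]=9 → dur=9, Σ=13 | A=compute:t0 B=load:t1 [compute-bound]
step 2: L[2]=8 C[1]=4 → dur=8, Σ=21 | A=load:t2 B=compute:t1 [load-bound]
step 3: L[3]=9 C[2]=9 → dur=9, Σ=30 | A=compute:t2 B=load:t3 [tied]
step 4: C[3]=8 → dur=8, Σ=38 | A=idle B=compute:t3 [compute-only]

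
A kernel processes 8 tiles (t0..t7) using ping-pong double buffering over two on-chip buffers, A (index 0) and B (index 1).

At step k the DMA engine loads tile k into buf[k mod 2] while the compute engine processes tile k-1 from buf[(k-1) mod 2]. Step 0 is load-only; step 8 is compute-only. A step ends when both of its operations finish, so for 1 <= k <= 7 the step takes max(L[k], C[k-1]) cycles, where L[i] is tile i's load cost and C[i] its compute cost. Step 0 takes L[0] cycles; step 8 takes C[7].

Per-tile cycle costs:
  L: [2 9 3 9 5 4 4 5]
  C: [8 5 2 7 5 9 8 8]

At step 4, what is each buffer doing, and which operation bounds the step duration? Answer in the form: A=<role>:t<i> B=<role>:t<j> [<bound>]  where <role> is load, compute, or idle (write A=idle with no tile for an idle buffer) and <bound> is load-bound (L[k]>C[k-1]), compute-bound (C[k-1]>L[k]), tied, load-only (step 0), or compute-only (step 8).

k=0 load=t0/2c comp=- wait=2 total=2
k=1 load=t1/9c comp=t0/8c wait=9 total=11
k=2 load=t2/3c comp=t1/5c wait=5 total=16
k=3 load=t3/9c comp=t2/2c wait=9 total=25
k=4 load=t4/5c comp=t3/7c wait=7 total=32
k=5 load=t5/4c comp=t4/5c wait=5 total=37
k=6 load=t6/4c comp=t5/9c wait=9 total=46
k=7 load=t7/5c comp=t6/8c wait=8 total=54
k=8 load=- comp=t7/8c wait=8 total=62

step 4: A=load:t4 B=compute:t3 [compute-bound]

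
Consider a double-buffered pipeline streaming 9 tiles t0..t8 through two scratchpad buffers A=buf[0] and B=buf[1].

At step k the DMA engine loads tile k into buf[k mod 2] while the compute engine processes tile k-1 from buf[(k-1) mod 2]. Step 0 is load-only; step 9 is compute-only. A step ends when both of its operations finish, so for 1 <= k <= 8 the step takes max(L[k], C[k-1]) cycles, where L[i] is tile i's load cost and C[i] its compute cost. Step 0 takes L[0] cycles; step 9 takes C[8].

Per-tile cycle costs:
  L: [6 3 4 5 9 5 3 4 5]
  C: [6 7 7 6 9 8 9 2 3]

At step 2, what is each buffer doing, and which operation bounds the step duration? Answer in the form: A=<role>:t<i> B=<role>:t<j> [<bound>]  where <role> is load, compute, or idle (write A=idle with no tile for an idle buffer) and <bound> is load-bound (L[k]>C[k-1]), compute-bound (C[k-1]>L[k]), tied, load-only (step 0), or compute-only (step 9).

k=0 load=t0/6c comp=- wait=6 total=6
k=1 load=t1/3c comp=t0/6c wait=6 total=12
k=2 load=t2/4c comp=t1/7c wait=7 total=19
k=3 load=t3/5c comp=t2/7c wait=7 total=26
k=4 load=t4/9c comp=t3/6c wait=9 total=35
k=5 load=t5/5c comp=t4/9c wait=9 total=44
k=6 load=t6/3c comp=t5/8c wait=8 total=52
k=7 load=t7/4c comp=t6/9c wait=9 total=61
k=8 load=t8/5c comp=t7/2c wait=5 total=66
k=9 load=- comp=t8/3c wait=3 total=69

step 2: A=load:t2 B=compute:t1 [compute-bound]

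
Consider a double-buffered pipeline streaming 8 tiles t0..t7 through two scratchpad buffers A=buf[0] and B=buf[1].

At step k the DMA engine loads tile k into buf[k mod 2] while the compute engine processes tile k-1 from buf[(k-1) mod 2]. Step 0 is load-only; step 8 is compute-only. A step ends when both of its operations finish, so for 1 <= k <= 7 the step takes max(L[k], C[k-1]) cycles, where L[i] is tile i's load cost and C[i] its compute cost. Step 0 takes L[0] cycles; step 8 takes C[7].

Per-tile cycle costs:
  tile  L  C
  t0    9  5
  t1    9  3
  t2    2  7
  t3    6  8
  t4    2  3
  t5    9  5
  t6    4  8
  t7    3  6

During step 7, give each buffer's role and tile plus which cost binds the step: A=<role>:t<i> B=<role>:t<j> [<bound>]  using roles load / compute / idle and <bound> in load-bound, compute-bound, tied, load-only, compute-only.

  0. 9=9c; end=9; A:t0 B:-
  1. max(9,5)=9c; end=18; A:t0 B:t1
  2. max(2,3)=3c; end=21; A:t2 B:t1
  3. max(6,7)=7c; end=28; A:t2 B:t3
  4. max(2,8)=8c; end=36; A:t4 B:t3
  5. max(9,3)=9c; end=45; A:t4 B:t5
  6. max(4,5)=5c; end=50; A:t6 B:t5
  7. max(3,8)=8c; end=58; A:t6 B:t7
  8. 6=6c; end=64; A:t6 B:t7

step 7: A=compute:t6 B=load:t7 [compute-bound]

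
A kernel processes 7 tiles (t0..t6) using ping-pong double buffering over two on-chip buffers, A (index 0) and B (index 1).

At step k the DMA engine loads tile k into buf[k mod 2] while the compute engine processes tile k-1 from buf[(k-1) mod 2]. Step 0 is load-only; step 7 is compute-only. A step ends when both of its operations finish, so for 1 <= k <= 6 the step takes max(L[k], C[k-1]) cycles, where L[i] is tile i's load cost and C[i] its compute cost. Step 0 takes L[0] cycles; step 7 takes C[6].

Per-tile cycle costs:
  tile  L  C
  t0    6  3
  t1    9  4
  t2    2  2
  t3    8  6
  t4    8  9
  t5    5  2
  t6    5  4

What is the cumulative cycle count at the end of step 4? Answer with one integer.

end_cycle[4] = 35

k=0 load=t0/6c comp=- wait=6 total=6
k=1 load=t1/9c comp=t0/3c wait=9 total=15
k=2 load=t2/2c comp=t1/4c wait=4 total=19
k=3 load=t3/8c comp=t2/2c wait=8 total=27
k=4 load=t4/8c comp=t3/6c wait=8 total=35
k=5 load=t5/5c comp=t4/9c wait=9 total=44
k=6 load=t6/5c comp=t5/2c wait=5 total=49
k=7 load=- comp=t6/4c wait=4 total=53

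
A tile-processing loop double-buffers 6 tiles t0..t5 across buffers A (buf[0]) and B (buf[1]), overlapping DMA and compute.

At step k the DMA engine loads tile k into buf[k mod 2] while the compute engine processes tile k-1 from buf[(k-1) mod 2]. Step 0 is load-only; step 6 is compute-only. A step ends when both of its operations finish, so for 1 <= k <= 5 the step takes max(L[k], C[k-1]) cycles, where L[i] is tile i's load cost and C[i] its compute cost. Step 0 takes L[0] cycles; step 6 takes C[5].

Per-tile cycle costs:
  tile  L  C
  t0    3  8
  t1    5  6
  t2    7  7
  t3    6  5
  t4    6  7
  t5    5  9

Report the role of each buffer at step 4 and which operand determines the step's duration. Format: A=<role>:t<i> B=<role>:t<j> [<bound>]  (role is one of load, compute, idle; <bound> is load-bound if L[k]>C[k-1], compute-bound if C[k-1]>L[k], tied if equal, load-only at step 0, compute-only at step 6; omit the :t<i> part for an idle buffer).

step 4: A=load:t4 B=compute:t3 [load-bound]

step 0: L[0]=3 → dur=3, Σ=3 | A=load:t0 B=idle [load-only]
step 1: L[1]=5 C[0]=8 → dur=8, Σ=11 | A=compute:t0 B=load:t1 [compute-bound]
step 2: L[2]=7 C[1]=6 → dur=7, Σ=18 | A=load:t2 B=compute:t1 [load-bound]
step 3: L[3]=6 C[2]=7 → dur=7, Σ=25 | A=compute:t2 B=load:t3 [compute-bound]
step 4: L[4]=6 C[3]=5 → dur=6, Σ=31 | A=load:t4 B=compute:t3 [load-bound]
step 5: L[5]=5 C[4]=7 → dur=7, Σ=38 | A=compute:t4 B=load:t5 [compute-bound]
step 6: C[5]=9 → dur=9, Σ=47 | A=idle B=compute:t5 [compute-only]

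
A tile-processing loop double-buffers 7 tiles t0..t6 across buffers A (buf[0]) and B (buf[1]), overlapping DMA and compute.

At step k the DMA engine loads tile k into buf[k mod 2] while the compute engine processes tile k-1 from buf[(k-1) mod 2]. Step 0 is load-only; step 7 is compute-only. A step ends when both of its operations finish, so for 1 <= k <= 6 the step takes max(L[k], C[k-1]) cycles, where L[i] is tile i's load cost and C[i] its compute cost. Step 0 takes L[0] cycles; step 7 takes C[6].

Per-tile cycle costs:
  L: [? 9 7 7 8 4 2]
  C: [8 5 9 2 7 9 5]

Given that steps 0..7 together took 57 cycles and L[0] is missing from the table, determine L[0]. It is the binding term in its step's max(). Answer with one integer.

step 0 → dur = L[0]=? = L[0]  (unknown; binding)
step 1 → dur = max(L[1]=9, C[0]=8) = 9
step 2 → dur = max(L[2]=7, C[1]=5) = 7
step 3 → dur = max(L[3]=7, C[2]=9) = 9
step 4 → dur = max(L[4]=8, C[3]=2) = 8
step 5 → dur = max(L[5]=4, C[4]=7) = 7
step 6 → dur = max(L[6]=2, C[5]=9) = 9
step 7 → dur = C[6]=5 = 5
sum of known step durations = 54
dur[0] = total - known = 57 - 54 = 3
L[0] is the binding max in step 0, so L[0] = dur[0] = 3

L[0] = 3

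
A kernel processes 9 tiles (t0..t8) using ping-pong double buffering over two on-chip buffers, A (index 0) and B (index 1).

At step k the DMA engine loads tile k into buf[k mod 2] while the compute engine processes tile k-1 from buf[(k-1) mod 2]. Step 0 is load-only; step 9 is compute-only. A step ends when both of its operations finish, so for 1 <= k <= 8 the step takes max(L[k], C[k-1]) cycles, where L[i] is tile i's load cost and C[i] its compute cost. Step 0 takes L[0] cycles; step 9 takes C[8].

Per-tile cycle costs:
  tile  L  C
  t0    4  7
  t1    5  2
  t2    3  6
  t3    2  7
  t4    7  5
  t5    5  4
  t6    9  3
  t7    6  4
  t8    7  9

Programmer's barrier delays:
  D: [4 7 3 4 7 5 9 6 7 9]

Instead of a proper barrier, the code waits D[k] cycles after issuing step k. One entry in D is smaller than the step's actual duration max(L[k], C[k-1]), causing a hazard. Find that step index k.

hazard at step 3

k=0 barrier L[0]=4→4c, D[0]=4 ok
k=1 barrier max(L[1]=5,C[0]=7)→7c, D[1]=7 ok
k=2 barrier max(L[2]=3,C[1]=2)→3c, D[2]=3 ok
k=3 barrier max(L[3]=2,C[2]=6)→6c, D[3]=4 SHORT
k=4 barrier max(L[4]=7,C[3]=7)→7c, D[4]=7 ok
k=5 barrier max(L[5]=5,C[4]=5)→5c, D[5]=5 ok
k=6 barrier max(L[6]=9,C[5]=4)→9c, D[6]=9 ok
k=7 barrier max(L[7]=6,C[6]=3)→6c, D[7]=6 ok
k=8 barrier max(L[8]=7,C[7]=4)→7c, D[8]=7 ok
k=9 barrier C[8]=9→9c, D[9]=9 ok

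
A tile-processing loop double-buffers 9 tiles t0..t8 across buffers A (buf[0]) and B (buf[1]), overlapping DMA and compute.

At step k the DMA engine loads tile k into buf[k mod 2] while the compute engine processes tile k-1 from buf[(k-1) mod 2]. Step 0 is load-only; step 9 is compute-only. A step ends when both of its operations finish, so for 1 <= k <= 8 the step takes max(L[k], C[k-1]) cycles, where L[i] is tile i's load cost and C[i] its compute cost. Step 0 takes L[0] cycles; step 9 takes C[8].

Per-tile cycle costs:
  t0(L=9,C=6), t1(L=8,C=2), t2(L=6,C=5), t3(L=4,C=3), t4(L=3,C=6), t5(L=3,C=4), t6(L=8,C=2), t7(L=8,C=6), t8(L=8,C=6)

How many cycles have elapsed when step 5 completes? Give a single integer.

end_cycle[5] = 37

[0] DMA t0→A (9c) ∥ CU idle ⇒ 9c, clock 9
[1] DMA t1→B (8c) ∥ CU A:t0 (6c) ⇒ 8c, clock 17
[2] DMA t2→A (6c) ∥ CU B:t1 (2c) ⇒ 6c, clock 23
[3] DMA t3→B (4c) ∥ CU A:t2 (5c) ⇒ 5c, clock 28
[4] DMA t4→A (3c) ∥ CU B:t3 (3c) ⇒ 3c, clock 31
[5] DMA t5→B (3c) ∥ CU A:t4 (6c) ⇒ 6c, clock 37
[6] DMA t6→A (8c) ∥ CU B:t5 (4c) ⇒ 8c, clock 45
[7] DMA t7→B (8c) ∥ CU A:t6 (2c) ⇒ 8c, clock 53
[8] DMA t8→A (8c) ∥ CU B:t7 (6c) ⇒ 8c, clock 61
[9] DMA idle ∥ CU A:t8 (6c) ⇒ 6c, clock 67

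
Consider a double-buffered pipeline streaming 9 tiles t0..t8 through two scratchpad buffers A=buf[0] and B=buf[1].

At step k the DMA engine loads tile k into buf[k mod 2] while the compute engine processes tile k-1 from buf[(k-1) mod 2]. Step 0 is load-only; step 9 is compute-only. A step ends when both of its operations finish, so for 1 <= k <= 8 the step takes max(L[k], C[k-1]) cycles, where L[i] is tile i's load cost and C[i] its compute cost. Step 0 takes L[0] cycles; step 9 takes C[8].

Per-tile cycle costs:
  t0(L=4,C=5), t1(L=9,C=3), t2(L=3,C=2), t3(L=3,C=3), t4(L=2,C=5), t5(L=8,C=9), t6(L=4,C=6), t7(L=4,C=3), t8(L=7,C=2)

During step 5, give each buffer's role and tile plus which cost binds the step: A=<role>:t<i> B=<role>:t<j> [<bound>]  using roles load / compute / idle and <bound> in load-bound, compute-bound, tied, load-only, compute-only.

step 0: L[0]=4 → dur=4, Σ=4 | A=load:t0 B=idle [load-only]
step 1: L[1]=9 C[0]=5 → dur=9, Σ=13 | A=compute:t0 B=load:t1 [load-bound]
step 2: L[2]=3 C[1]=3 → dur=3, Σ=16 | A=load:t2 B=compute:t1 [tied]
step 3: L[3]=3 C[2]=2 → dur=3, Σ=19 | A=compute:t2 B=load:t3 [load-bound]
step 4: L[4]=2 C[3]=3 → dur=3, Σ=22 | A=load:t4 B=compute:t3 [compute-bound]
step 5: L[5]=8 C[4]=5 → dur=8, Σ=30 | A=compute:t4 B=load:t5 [load-bound]
step 6: L[6]=4 C[5]=9 → dur=9, Σ=39 | A=load:t6 B=compute:t5 [compute-bound]
step 7: L[7]=4 C[6]=6 → dur=6, Σ=45 | A=compute:t6 B=load:t7 [compute-bound]
step 8: L[8]=7 C[7]=3 → dur=7, Σ=52 | A=load:t8 B=compute:t7 [load-bound]
step 9: C[8]=2 → dur=2, Σ=54 | A=compute:t8 B=idle [compute-only]

step 5: A=compute:t4 B=load:t5 [load-bound]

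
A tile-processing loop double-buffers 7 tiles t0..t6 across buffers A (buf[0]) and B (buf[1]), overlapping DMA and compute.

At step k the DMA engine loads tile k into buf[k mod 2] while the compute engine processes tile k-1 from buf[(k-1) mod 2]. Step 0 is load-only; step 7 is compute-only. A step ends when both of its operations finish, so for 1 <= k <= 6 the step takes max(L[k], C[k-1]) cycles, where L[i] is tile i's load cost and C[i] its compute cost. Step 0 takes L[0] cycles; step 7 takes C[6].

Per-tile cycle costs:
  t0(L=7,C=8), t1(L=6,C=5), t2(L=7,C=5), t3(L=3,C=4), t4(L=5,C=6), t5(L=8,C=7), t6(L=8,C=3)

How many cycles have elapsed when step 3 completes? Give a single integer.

k=0 load=t0/7c comp=- wait=7 total=7
k=1 load=t1/6c comp=t0/8c wait=8 total=15
k=2 load=t2/7c comp=t1/5c wait=7 total=22
k=3 load=t3/3c comp=t2/5c wait=5 total=27
k=4 load=t4/5c comp=t3/4c wait=5 total=32
k=5 load=t5/8c comp=t4/6c wait=8 total=40
k=6 load=t6/8c comp=t5/7c wait=8 total=48
k=7 load=- comp=t6/3c wait=3 total=51

end_cycle[3] = 27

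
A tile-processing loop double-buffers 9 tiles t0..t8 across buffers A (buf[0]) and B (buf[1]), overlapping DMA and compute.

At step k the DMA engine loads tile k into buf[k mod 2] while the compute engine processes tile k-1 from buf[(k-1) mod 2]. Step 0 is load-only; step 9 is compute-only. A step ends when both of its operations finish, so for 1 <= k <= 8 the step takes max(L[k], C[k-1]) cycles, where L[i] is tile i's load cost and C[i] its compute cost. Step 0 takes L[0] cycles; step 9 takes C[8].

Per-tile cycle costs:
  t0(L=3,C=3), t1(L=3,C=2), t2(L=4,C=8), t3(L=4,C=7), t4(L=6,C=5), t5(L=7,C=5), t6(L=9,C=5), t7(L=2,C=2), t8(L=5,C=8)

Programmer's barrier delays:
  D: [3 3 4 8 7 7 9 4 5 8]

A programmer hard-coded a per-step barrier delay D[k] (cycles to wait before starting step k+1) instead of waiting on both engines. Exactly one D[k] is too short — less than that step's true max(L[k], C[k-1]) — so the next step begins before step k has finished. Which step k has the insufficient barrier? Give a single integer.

[0] required=L[0]=3=3 vs D=3 ok
[1] required=max(L[1]=3,C[0]=3)=3 vs D=3 ok
[2] required=max(L[2]=4,C[1]=2)=4 vs D=4 ok
[3] required=max(L[3]=4,C[2]=8)=8 vs D=8 ok
[4] required=max(L[4]=6,C[3]=7)=7 vs D=7 ok
[5] required=max(L[5]=7,C[4]=5)=7 vs D=7 ok
[6] required=max(L[6]=9,C[5]=5)=9 vs D=9 ok
[7] required=max(L[7]=2,C[6]=5)=5 vs D=4 SHORT
[8] required=max(L[8]=5,C[7]=2)=5 vs D=5 ok
[9] required=C[8]=8=8 vs D=8 ok

hazard at step 7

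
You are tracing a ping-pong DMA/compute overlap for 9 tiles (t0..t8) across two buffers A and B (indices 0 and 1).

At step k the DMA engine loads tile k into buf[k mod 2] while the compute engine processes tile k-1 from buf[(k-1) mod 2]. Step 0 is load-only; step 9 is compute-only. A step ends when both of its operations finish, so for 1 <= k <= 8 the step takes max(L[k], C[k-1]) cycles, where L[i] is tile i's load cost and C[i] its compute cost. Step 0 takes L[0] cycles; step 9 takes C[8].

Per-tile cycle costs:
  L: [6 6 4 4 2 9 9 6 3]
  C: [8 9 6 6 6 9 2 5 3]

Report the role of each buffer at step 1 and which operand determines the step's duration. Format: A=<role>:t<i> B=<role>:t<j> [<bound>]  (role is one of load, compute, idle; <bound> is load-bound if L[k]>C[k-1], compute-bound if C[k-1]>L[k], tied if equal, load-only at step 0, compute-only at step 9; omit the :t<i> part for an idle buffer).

step 1: A=compute:t0 B=load:t1 [compute-bound]

k=0 load=t0/6c comp=- wait=6 total=6
k=1 load=t1/6c comp=t0/8c wait=8 total=14
k=2 load=t2/4c comp=t1/9c wait=9 total=23
k=3 load=t3/4c comp=t2/6c wait=6 total=29
k=4 load=t4/2c comp=t3/6c wait=6 total=35
k=5 load=t5/9c comp=t4/6c wait=9 total=44
k=6 load=t6/9c comp=t5/9c wait=9 total=53
k=7 load=t7/6c comp=t6/2c wait=6 total=59
k=8 load=t8/3c comp=t7/5c wait=5 total=64
k=9 load=- comp=t8/3c wait=3 total=67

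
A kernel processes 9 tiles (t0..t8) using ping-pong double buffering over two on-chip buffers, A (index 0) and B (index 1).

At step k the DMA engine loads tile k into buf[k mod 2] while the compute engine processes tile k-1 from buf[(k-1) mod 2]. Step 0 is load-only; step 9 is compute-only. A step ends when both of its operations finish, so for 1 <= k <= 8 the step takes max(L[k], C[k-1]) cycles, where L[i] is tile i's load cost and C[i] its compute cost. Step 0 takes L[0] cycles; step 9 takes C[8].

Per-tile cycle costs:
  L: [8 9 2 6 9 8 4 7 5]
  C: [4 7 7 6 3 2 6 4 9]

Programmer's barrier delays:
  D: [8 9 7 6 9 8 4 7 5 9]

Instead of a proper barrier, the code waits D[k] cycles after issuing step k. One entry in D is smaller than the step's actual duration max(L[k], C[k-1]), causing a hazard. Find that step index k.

hazard at step 3

step 0: need L[0]=8 = 8; D[0]=8 ok
step 1: need max(L[1]=9,C[0]=4) = 9; D[1]=9 ok
step 2: need max(L[2]=2,C[1]=7) = 7; D[2]=7 ok
step 3: need max(L[3]=6,C[2]=7) = 7; D[3]=6 SHORT
step 4: need max(L[4]=9,C[3]=6) = 9; D[4]=9 ok
step 5: need max(L[5]=8,C[4]=3) = 8; D[5]=8 ok
step 6: need max(L[6]=4,C[5]=2) = 4; D[6]=4 ok
step 7: need max(L[7]=7,C[6]=6) = 7; D[7]=7 ok
step 8: need max(L[8]=5,C[7]=4) = 5; D[8]=5 ok
step 9: need C[8]=9 = 9; D[9]=9 ok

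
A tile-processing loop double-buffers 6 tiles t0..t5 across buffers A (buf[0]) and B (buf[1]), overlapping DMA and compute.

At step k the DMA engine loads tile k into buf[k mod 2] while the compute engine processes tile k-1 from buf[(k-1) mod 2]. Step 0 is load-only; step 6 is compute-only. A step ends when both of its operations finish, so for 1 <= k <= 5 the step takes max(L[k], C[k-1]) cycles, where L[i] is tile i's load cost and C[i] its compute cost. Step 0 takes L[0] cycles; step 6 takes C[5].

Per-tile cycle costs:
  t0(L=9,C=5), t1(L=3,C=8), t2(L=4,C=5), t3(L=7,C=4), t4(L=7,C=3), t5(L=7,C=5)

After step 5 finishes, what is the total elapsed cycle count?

end_cycle[5] = 43

step 0: L[0]=9 → dur=9, Σ=9 | A=load:t0 B=idle [load-only]
step 1: L[1]=3 C[0]=5 → dur=5, Σ=14 | A=compute:t0 B=load:t1 [compute-bound]
step 2: L[2]=4 C[1]=8 → dur=8, Σ=22 | A=load:t2 B=compute:t1 [compute-bound]
step 3: L[3]=7 C[2]=5 → dur=7, Σ=29 | A=compute:t2 B=load:t3 [load-bound]
step 4: L[4]=7 C[3]=4 → dur=7, Σ=36 | A=load:t4 B=compute:t3 [load-bound]
step 5: L[5]=7 C[4]=3 → dur=7, Σ=43 | A=compute:t4 B=load:t5 [load-bound]
step 6: C[5]=5 → dur=5, Σ=48 | A=idle B=compute:t5 [compute-only]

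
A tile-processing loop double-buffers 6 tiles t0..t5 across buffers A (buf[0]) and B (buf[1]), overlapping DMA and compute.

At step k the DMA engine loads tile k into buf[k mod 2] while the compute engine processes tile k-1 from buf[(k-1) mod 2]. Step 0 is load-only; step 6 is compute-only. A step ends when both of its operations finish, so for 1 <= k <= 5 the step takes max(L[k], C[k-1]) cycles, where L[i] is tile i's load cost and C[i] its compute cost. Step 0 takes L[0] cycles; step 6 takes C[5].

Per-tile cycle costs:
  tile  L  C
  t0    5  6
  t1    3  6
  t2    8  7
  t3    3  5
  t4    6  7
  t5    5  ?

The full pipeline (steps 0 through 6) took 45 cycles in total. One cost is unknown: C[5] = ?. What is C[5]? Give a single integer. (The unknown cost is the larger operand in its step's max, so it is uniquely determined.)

step 0 = dur = L[0]=5 = 5
step 1 = dur = max(L[1]=3, C[0]=6) = 6
step 2 = dur = max(L[2]=8, C[1]=6) = 8
step 3 = dur = max(L[3]=3, C[2]=7) = 7
step 4 = dur = max(L[4]=6, C[3]=5) = 6
step 5 = dur = max(L[5]=5, C[4]=7) = 7
step 6 = dur = C[5]=? = C[5]  (unknown; binding)
sum of known step durations = 39
dur[6] = total - known = 45 - 39 = 6
C[5] is the binding max in step 6, so C[5] = dur[6] = 6

C[5] = 6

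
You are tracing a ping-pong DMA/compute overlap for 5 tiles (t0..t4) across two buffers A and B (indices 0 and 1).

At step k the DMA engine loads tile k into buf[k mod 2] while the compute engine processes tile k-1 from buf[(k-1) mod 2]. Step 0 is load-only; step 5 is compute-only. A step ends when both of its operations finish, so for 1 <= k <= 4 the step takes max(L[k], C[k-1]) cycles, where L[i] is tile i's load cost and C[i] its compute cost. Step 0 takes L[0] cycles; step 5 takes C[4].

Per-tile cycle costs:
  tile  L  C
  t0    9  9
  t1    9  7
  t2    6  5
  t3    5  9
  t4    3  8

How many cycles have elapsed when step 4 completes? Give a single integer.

end_cycle[4] = 39

[0] DMA t0→A (9c) ∥ CU idle ⇒ 9c, clock 9
[1] DMA t1→B (9c) ∥ CU A:t0 (9c) ⇒ 9c, clock 18
[2] DMA t2→A (6c) ∥ CU B:t1 (7c) ⇒ 7c, clock 25
[3] DMA t3→B (5c) ∥ CU A:t2 (5c) ⇒ 5c, clock 30
[4] DMA t4→A (3c) ∥ CU B:t3 (9c) ⇒ 9c, clock 39
[5] DMA idle ∥ CU A:t4 (8c) ⇒ 8c, clock 47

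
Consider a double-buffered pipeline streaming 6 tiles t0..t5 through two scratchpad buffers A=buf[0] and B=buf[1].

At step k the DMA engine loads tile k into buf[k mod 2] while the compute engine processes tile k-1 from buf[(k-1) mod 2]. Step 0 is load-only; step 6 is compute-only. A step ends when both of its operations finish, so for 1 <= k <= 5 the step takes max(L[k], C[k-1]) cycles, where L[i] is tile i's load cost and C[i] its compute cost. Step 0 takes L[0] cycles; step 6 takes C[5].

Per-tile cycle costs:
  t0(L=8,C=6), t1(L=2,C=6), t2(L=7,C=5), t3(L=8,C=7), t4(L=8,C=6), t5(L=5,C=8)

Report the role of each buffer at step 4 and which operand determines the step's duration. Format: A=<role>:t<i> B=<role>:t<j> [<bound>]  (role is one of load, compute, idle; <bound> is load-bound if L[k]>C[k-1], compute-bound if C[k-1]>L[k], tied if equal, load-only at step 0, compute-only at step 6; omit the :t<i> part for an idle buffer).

step 4: A=load:t4 B=compute:t3 [load-bound]

  0. 8=8c; end=8; A:t0 B:-
  1. max(2,6)=6c; end=14; A:t0 B:t1
  2. max(7,6)=7c; end=21; A:t2 B:t1
  3. max(8,5)=8c; end=29; A:t2 B:t3
  4. max(8,7)=8c; end=37; A:t4 B:t3
  5. max(5,6)=6c; end=43; A:t4 B:t5
  6. 8=8c; end=51; A:t4 B:t5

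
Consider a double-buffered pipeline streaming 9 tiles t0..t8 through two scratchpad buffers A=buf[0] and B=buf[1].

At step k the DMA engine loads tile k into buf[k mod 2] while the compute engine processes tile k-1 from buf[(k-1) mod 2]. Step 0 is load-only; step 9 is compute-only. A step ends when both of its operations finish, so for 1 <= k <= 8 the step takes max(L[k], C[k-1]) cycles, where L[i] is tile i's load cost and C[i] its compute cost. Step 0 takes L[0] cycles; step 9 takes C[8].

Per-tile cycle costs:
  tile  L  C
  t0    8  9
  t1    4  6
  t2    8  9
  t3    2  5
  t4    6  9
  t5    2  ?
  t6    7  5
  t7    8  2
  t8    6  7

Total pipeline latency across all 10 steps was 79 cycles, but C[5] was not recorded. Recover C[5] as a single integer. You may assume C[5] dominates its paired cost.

step 0 | dur = L[0]=8 = 8
step 1 | dur = max(L[1]=4, C[0]=9) = 9
step 2 | dur = max(L[2]=8, C[1]=6) = 8
step 3 | dur = max(L[3]=2, C[2]=9) = 9
step 4 | dur = max(L[4]=6, C[3]=5) = 6
step 5 | dur = max(L[5]=2, C[4]=9) = 9
step 6 | dur = max(L[6]=7, C[5]=?) = C[5]  (unknown; binding)
step 7 | dur = max(L[7]=8, C[6]=5) = 8
step 8 | dur = max(L[8]=6, C[7]=2) = 6
step 9 | dur = C[8]=7 = 7
sum of known step durations = 70
dur[6] = total - known = 79 - 70 = 9
C[5] is the binding max in step 6, so C[5] = dur[6] = 9

C[5] = 9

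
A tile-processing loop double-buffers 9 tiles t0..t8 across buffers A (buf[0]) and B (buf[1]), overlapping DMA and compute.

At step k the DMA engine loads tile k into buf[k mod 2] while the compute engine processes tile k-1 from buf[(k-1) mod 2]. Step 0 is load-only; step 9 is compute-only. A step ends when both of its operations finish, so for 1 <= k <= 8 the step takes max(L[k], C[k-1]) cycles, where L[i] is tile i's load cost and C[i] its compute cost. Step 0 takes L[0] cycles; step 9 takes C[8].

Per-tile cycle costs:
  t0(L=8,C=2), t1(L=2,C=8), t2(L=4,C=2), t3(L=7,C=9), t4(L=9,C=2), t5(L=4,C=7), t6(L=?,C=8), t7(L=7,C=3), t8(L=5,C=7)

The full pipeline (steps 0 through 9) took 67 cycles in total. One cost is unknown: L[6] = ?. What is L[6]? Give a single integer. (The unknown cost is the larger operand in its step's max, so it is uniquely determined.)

step 0 → dur = L[0]=8 = 8
step 1 → dur = max(L[1]=2, C[0]=2) = 2
step 2 → dur = max(L[2]=4, C[1]=8) = 8
step 3 → dur = max(L[3]=7, C[2]=2) = 7
step 4 → dur = max(L[4]=9, C[3]=9) = 9
step 5 → dur = max(L[5]=4, C[4]=2) = 4
step 6 → dur = max(L[6]=?, C[5]=7) = L[6]  (unknown; binding)
step 7 → dur = max(L[7]=7, C[6]=8) = 8
step 8 → dur = max(L[8]=5, C[7]=3) = 5
step 9 → dur = C[8]=7 = 7
sum of known step durations = 58
dur[6] = total - known = 67 - 58 = 9
L[6] is the binding max in step 6, so L[6] = dur[6] = 9

L[6] = 9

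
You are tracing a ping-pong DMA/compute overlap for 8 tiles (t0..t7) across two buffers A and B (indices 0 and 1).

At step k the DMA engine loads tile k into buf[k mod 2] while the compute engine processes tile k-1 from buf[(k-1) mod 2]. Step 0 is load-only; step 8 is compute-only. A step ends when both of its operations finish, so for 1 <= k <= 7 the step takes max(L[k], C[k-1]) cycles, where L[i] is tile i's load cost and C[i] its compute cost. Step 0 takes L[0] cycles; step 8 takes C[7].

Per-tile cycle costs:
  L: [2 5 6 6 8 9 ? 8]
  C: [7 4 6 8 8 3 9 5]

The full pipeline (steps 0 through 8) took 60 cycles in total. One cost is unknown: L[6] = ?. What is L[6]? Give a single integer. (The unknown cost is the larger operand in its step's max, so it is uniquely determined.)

step 0: dur = L[0]=2 = 2
step 1: dur = max(L[1]=5, C[0]=7) = 7
step 2: dur = max(L[2]=6, C[1]=4) = 6
step 3: dur = max(L[3]=6, C[2]=6) = 6
step 4: dur = max(L[4]=8, C[3]=8) = 8
step 5: dur = max(L[5]=9, C[4]=8) = 9
step 6: dur = max(L[6]=?, C[5]=3) = L[6]  (unknown; binding)
step 7: dur = max(L[7]=8, C[6]=9) = 9
step 8: dur = C[7]=5 = 5
sum of known step durations = 52
dur[6] = total - known = 60 - 52 = 8
L[6] is the binding max in step 6, so L[6] = dur[6] = 8

L[6] = 8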